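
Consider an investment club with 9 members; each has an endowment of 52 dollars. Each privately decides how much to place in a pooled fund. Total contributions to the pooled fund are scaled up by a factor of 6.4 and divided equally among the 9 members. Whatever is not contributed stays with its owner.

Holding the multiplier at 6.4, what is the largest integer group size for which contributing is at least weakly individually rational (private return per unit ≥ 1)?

Private return per unit is 6.4/(group size), which is ≥ 1 whenever the group size is ≤ 6.4.
The largest such integer is 6.

6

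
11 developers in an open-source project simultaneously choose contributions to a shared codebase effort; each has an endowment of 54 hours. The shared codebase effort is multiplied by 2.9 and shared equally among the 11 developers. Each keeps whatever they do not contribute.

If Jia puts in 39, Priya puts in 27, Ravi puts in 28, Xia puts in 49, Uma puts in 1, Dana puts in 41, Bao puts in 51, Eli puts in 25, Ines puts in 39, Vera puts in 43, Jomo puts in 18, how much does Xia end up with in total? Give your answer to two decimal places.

100.17 hours

Total contributed: 39 + 27 + 28 + 49 + 1 + 41 + 51 + 25 + 39 + 43 + 18 = 361.
Each receives 2.9 × 361 / 11 = 95.17 from the shared codebase effort.
Xia keeps 54 − 49 = 5, so Xia's payoff is 5 + 95.17 = 100.17.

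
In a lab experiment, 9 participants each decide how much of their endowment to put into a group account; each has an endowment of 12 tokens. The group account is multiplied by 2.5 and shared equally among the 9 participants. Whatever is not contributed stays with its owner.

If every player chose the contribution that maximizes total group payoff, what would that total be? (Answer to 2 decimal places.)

Each contributed unit returns 2.500 to the group as a whole (0.2778 to each of 9 players), which exceeds 1, so the social optimum is full contribution: group total = 2.500 × 108 = 270.00.

270.00 tokens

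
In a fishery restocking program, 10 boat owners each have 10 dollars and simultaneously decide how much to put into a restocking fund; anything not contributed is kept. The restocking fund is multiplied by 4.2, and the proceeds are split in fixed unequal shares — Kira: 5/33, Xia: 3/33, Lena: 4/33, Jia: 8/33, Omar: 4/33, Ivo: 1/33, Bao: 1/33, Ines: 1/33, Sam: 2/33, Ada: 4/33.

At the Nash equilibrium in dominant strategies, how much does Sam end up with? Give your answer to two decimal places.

12.55 dollars

Each unit j contributes comes back to j as 4.2 × (j's share), so j prefers to contribute only if that share exceeds 1/4.2 = 0.2381; otherwise keeping the unit dominates.
Only Jia (8/33) clears that bar, contributing 10; the remaining 9 contribute 0. Total contributed: 10.
Sam keeps 10 and receives 4.2 × 10 × 2/33 = 2.55 from the restocking fund, for a payoff of 12.55.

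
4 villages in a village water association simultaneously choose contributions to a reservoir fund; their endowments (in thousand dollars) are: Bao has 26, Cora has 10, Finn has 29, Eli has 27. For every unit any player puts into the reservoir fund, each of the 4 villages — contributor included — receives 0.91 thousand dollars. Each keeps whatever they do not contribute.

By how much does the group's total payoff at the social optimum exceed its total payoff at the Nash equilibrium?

242.88 thousand dollars

The private return per contributed unit is 0.91 < 1 for everyone, so the Nash equilibrium is zero contribution and the group total is Σ E_j = 26 + 10 + 29 + 27 = 92.
Each contributed unit returns 3.640 to the group, so the social optimum is full contribution by everyone: group total = 3.640 × 92 = 334.88.
Efficiency loss = (3.640 − 1) × 92 = 242.88.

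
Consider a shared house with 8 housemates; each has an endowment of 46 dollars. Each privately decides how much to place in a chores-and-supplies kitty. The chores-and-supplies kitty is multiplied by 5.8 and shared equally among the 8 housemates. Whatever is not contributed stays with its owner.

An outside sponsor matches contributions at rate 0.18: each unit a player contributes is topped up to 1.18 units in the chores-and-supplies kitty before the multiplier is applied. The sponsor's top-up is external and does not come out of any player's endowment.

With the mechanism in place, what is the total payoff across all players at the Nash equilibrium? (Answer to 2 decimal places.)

368.00 dollars

The effective private return is 5.8 × 1.18 / 8 = 0.8555, which is still under 1, so the mechanism doesn't change anyone's dominant strategy: zero contribution.
Everyone keeps their endowment and the group total is 8 × 46 = 368.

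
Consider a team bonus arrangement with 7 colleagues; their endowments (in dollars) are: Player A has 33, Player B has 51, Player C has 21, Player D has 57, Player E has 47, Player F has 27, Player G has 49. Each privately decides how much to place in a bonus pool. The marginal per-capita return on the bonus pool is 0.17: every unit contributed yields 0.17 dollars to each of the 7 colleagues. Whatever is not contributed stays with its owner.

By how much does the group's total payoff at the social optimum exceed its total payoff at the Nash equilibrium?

54.15 dollars

The private return per contributed unit is 0.17 < 1 for everyone, so the Nash equilibrium is zero contribution and the group total is Σ E_j = 33 + 51 + 21 + 57 + 47 + 27 + 49 = 285.
Each contributed unit returns 1.190 to the group, so the social optimum is full contribution by everyone: group total = 1.190 × 285 = 339.15.
Efficiency loss = (1.190 − 1) × 285 = 54.15.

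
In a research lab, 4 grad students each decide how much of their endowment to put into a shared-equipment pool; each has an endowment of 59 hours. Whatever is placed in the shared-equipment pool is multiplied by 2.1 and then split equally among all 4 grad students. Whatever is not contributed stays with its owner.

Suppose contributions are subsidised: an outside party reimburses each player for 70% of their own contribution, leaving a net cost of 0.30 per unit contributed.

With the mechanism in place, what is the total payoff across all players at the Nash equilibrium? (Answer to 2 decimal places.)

The effective private return per unit is now (2.1/4) / 0.30 = 1.7500 > 1, so every player's dominant strategy flips to full contribution.
At the Nash equilibrium everyone contributes 59. Group total payoff = 4 × (59 × 0.70 + 2.1 × 59) = 660.80.

660.80 hours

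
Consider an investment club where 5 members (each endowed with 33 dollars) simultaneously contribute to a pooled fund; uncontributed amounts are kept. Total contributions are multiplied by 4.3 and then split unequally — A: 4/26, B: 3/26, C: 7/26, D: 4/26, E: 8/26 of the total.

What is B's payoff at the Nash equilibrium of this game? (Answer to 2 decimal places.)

65.75 dollars

Player j's private return per contributed unit is 4.3 × (j's share). Contributing is weakly dominant for j when that share is at least 1/4.3 = 0.2326, and contributing 0 is dominant otherwise.
The shares above 0.2326 belong to C and E, contributing 33 each; the remaining 3 contribute 0. Total contributed: 66.
B keeps 33 and receives 4.3 × 66 × 3/26 = 32.75 from the pooled fund, for a payoff of 65.75.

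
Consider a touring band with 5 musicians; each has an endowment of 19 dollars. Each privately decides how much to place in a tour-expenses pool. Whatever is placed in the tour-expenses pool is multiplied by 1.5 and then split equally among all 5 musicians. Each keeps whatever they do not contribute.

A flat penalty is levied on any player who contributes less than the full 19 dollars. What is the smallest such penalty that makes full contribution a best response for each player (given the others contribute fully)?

Given the others contribute fully, the best deviation is to contribute 0 (any partial contribution still incurs the fine and gives up units whose private return 0.3000 is below 1).
Deviating from 19 to 0 saves 19 dollars but forfeits the deviator's share of the drop in the tour-expenses pool: 1.5/5 × 19 = 5.70.
So the deviation gain is 19 − 5.70 = 13.30, and the fine must be at least 13.30 dollars to wipe it out.

13.30 dollars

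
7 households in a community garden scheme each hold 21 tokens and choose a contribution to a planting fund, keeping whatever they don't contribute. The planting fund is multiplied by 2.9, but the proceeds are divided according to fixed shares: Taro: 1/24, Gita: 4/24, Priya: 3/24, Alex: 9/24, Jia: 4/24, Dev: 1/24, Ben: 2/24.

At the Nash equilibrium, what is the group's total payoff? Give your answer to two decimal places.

186.90 tokens

Each unit j contributes comes back to j as 2.9 × (j's share), so j prefers to contribute only if that share exceeds 1/2.9 = 0.3448; otherwise keeping the unit dominates.
Alex alone (share 9/24) is above the threshold, contributing 21; the remaining 6 contribute 0. Total contributed: 21.
The planting fund pays out 2.9 × 21 = 60.90 in total (split across the unequal shares, but the aggregate is all that matters for the group sum).
The 6 free-riders keep 21 each, adding 126. Group total = 126 + 60.90 = 186.90.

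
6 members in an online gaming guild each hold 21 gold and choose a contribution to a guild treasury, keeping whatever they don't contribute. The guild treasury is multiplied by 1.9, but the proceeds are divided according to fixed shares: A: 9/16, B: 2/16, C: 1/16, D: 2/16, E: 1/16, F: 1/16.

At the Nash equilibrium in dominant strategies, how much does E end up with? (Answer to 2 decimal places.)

Player j's private return per contributed unit is 1.9 × (j's share). Contributing is weakly dominant for j when that share is at least 1/1.9 = 0.5263, and contributing 0 is dominant otherwise.
Only A (9/16) clears that bar, contributing 21; the remaining 5 contribute 0. Total contributed: 21.
E keeps 21 and receives 1.9 × 21 × 1/16 = 2.49 from the guild treasury, for a payoff of 23.49.

23.49 gold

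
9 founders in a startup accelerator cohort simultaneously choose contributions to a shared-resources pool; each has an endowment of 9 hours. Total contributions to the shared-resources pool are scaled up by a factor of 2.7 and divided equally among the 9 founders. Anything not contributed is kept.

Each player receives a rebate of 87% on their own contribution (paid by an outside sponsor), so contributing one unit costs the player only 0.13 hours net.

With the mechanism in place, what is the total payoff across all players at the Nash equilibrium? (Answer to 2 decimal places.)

Under the mechanism each unit contributed yields (2.7/9) / 0.13 = 2.3077 back to its contributor per unit of net cost, which exceeds 1, making full contribution the dominant choice for everyone.
So the Nash equilibrium is full contribution by all 9; the group earns 9 × (9 × 0.87 + 2.7 × 9) = 289.17.

289.17 hours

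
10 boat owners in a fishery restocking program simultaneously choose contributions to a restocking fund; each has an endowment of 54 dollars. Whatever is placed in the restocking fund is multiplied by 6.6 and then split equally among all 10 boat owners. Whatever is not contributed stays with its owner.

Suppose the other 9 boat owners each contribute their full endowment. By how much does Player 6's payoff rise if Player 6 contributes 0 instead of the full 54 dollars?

18.36 dollars

Switching from a contribution of 54 to 0 lets Player 6 keep an extra 54 dollars, but lowers the restocking fund by 54, which costs Player 6 their own share of that drop: 6.6/10 × 54 = 35.64.
Net gain = 54 − 35.64 = 18.36. The private return per contributed unit (0.6600) is below 1, so free-riding is indeed the best response regardless of what the others do.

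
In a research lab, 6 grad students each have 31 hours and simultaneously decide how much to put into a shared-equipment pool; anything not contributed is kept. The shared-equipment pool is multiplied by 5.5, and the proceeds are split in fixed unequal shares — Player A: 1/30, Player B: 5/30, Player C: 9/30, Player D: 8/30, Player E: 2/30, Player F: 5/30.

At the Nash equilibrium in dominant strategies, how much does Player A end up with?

Each unit j contributes comes back to j as 5.5 × (j's share), so j prefers to contribute only if that share exceeds 1/5.5 = 0.1818; otherwise keeping the unit dominates.
The shares above 0.1818 belong to Player C and Player D, contributing 31 each; the remaining 4 contribute 0. Total contributed: 62.
Player A keeps 31 and receives 5.5 × 62 × 1/30 = 11.37 from the shared-equipment pool, for a payoff of 42.37.

42.37 hours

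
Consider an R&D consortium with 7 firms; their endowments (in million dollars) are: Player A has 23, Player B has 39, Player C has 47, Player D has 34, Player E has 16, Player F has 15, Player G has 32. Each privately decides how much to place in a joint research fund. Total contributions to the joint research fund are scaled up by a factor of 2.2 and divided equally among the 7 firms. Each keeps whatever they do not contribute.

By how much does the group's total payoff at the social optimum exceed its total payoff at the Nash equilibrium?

The private return per contributed unit is 2.2/7 = 0.3143 < 1 for every player regardless of endowment, so the Nash equilibrium is zero contribution and the group total is Σ E_j = 23 + 39 + 47 + 34 + 16 + 15 + 32 = 206.
Each contributed unit returns 2.200 to the group, so the social optimum is full contribution by everyone: group total = 2.200 × 206 = 453.20.
Efficiency loss = (2.200 − 1) × 206 = 247.20.

247.20 million dollars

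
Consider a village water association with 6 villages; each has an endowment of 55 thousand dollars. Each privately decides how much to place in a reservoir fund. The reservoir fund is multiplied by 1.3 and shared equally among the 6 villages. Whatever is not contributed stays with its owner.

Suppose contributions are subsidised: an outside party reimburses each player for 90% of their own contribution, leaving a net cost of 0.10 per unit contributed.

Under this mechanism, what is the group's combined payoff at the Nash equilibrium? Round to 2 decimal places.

726.00 thousand dollars

The effective private return per unit is now (1.3/6) / 0.10 = 2.1667 > 1, so every player's dominant strategy flips to full contribution.
So the Nash equilibrium is full contribution by all 6; the group earns 6 × (55 × 0.90 + 1.3 × 55) = 726.00.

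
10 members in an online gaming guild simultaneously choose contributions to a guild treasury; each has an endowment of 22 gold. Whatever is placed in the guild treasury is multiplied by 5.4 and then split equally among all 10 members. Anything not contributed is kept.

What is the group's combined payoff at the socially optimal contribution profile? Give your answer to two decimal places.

Each contributed unit returns 5.400 to the group as a whole (0.5400 to each of 10 players), which exceeds 1, so the social optimum is full contribution: group total = 5.400 × 220 = 1188.00.

1188.00 gold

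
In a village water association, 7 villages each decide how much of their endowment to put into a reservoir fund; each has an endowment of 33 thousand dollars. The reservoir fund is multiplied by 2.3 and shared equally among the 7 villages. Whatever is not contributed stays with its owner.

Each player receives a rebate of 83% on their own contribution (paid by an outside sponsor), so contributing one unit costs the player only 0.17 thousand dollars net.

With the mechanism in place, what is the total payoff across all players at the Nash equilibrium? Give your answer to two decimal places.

723.03 thousand dollars

With the mechanism, a contributed unit returns (2.3/7) / 0.17 = 1.9328 per unit of net cost to the contributor — now above 1 — so contributing fully is weakly dominant for every player.
At the Nash equilibrium everyone contributes 33. Group total payoff = 7 × (33 × 0.83 + 2.3 × 33) = 723.03.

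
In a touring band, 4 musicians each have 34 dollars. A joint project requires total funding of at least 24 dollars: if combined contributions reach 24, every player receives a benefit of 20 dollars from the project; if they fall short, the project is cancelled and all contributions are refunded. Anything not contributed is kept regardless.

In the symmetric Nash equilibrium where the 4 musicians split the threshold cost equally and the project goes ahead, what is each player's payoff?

Equal share of the threshold: 24/4 = 6.
At this profile no one gains by cutting their contribution: any cut drops the total below 24, the project is cancelled, contributions are refunded, and the deviator ends with 34, which is less than 34 − 6 + 20 = 48. Contributing more than 6 just wastes the excess. So contributing exactly 6 is a best response.
Each player's payoff: 34 − 6 + 20 = 48.

48 dollars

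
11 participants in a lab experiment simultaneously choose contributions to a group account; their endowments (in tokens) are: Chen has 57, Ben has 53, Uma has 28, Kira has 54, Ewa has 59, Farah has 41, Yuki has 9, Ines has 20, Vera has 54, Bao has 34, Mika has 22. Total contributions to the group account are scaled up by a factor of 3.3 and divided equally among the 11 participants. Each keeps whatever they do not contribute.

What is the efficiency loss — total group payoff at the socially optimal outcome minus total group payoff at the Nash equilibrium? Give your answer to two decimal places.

991.30 tokens

The private return per contributed unit is 3.3/11 = 0.3000 < 1 for every player regardless of endowment, so the Nash equilibrium is zero contribution and the group total is Σ E_j = 57 + 53 + 28 + 54 + 59 + 41 + 9 + 20 + 54 + 34 + 22 = 431.
Each contributed unit returns 3.300 to the group, so the social optimum is full contribution by everyone: group total = 3.300 × 431 = 1422.30.
Efficiency loss = (3.300 − 1) × 431 = 991.30.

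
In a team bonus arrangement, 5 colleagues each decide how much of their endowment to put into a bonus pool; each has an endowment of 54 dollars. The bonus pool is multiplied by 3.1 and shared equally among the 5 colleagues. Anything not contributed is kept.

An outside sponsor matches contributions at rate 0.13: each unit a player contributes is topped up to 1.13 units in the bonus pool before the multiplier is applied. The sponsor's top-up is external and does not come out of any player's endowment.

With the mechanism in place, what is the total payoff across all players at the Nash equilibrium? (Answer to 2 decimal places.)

Even with the mechanism, each unit contributed returns only 3.1 × 1.13 / 5 = 0.7006 per unit of net cost, so contributing nothing is still dominant.
At the Nash equilibrium no one contributes; group total payoff = 5 × 54 = 270.

270.00 dollars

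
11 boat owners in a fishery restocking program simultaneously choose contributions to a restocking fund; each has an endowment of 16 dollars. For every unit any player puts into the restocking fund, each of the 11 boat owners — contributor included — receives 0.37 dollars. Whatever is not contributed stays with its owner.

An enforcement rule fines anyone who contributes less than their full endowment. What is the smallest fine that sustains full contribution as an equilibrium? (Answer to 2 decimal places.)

Given the others contribute fully, the best deviation is to contribute 0 (any partial contribution still incurs the fine and gives up units whose private return 0.37 is below 1).
Deviating from 16 to 0 saves 16 dollars but forfeits the deviator's share of the drop in the restocking fund: 0.37 × 16 = 5.92.
So the deviation gain is 16 − 5.92 = 10.08, and the fine must be at least 10.08 dollars to wipe it out.

10.08 dollars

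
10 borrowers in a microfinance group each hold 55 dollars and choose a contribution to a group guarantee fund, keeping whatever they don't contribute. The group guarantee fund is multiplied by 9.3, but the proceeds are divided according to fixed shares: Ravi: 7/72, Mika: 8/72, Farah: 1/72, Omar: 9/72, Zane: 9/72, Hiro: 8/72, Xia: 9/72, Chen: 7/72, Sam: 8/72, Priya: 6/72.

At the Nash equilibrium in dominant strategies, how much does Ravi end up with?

Player j's private return per contributed unit is 9.3 × (j's share). Contributing is weakly dominant for j when that share is at least 1/9.3 = 0.1075, and contributing 0 is dominant otherwise.
The shares above 0.1075 belong to Mika, Omar, Zane, Hiro, Xia and Sam, contributing 55 each; the remaining 4 contribute 0. Total contributed: 330.
Ravi keeps 55 and receives 9.3 × 330 × 7/72 = 298.38 from the group guarantee fund, for a payoff of 353.38.

353.38 dollars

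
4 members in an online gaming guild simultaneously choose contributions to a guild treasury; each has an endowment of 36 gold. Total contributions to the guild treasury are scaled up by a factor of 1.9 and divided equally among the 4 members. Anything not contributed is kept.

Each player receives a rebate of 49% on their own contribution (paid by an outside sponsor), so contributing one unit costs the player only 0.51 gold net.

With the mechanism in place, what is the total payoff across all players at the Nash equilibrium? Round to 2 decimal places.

Even with the mechanism, each unit contributed returns only (1.9/4) / 0.51 = 0.9314 per unit of net cost, so contributing nothing is still dominant.
Everyone keeps their endowment and the group total is 4 × 36 = 144.

144.00 gold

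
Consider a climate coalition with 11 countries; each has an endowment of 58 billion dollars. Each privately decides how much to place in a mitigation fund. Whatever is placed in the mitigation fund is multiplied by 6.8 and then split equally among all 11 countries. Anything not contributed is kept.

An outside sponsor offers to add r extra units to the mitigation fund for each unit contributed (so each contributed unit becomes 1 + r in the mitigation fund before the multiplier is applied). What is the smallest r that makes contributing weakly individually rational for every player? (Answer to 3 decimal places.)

With matching at rate r, one contributed unit becomes (1 + r) in the mitigation fund and returns 6.8 × (1 + r) / 11 to the contributor.
Setting this equal to 1: 1 + r = 11/6.8 = 1.6176.
So the minimum matching rate is r = 1.6176 − 1 = 0.618.

0.618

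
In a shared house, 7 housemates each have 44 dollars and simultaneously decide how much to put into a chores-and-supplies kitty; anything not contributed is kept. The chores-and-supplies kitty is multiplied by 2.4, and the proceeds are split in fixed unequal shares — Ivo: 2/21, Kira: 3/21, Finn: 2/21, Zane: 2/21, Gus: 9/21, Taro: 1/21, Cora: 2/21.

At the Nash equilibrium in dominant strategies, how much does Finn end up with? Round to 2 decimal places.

54.06 dollars

A player with share s gets back 2.4·s per unit contributed, so full contribution is dominant for anyone with s > 1/2.4 = 0.4167 and zero contribution is dominant for anyone below.
Only Gus (9/21) clears that bar, contributing 44; the remaining 6 contribute 0. Total contributed: 44.
Finn keeps 44 and receives 2.4 × 44 × 2/21 = 10.06 from the chores-and-supplies kitty, for a payoff of 54.06.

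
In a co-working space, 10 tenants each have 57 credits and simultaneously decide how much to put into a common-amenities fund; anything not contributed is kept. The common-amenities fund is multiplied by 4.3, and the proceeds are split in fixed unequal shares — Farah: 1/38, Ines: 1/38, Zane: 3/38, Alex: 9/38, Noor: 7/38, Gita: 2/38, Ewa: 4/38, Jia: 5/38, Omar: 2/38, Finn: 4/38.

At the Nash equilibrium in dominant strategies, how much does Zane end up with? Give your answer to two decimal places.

76.35 credits

Player j's private return per contributed unit is 4.3 × (j's share). Contributing is weakly dominant for j when that share is at least 1/4.3 = 0.2326, and contributing 0 is dominant otherwise.
Only Alex (9/38) clears that bar, contributing 57; the remaining 9 contribute 0. Total contributed: 57.
Zane keeps 57 and receives 4.3 × 57 × 3/38 = 19.35 from the common-amenities fund, for a payoff of 76.35.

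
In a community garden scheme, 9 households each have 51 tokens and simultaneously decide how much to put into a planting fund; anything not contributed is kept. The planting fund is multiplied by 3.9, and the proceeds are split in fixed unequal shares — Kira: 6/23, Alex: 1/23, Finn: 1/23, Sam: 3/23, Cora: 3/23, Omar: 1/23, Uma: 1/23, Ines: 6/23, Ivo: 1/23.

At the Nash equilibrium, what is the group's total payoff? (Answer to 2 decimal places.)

754.80 tokens

For player j, contributing a unit is worthwhile iff 3.9 × (j's share) ≥ 1, i.e. iff j's share is at least 0.2564.
Kira and Ines are above the threshold, contributing 51 each; the remaining 7 contribute 0. Total contributed: 102.
The planting fund pays out 3.9 × 102 = 397.80 in total (split across the unequal shares, but the aggregate is all that matters for the group sum).
The 7 free-riders keep 51 each, adding 357. Group total = 357 + 397.80 = 754.80.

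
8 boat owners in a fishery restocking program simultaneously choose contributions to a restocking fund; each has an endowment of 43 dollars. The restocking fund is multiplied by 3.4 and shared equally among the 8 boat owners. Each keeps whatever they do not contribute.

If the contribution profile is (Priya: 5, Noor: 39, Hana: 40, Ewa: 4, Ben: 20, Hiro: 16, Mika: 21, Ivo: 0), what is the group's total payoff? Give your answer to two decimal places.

692.00 dollars

Total contributed: 5 + 39 + 40 + 4 + 20 + 16 + 21 + 0 = 145; total kept: 8 × 43 − 145 = 199.
The restocking fund pays out 3.4 × 145 = 493.00 in aggregate.
Group total = 199 + 493.00 = 692.00.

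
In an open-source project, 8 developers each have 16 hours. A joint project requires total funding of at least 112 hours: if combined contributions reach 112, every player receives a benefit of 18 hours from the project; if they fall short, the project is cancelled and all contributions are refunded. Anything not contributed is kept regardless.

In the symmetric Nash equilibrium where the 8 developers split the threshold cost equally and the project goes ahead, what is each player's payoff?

20 hours

Equal share of the threshold: 112/8 = 14.
At this profile no one gains by cutting their contribution: any cut drops the total below 112, the project is cancelled, contributions are refunded, and the deviator ends with 16, which is less than 16 − 14 + 18 = 20. Contributing more than 14 just wastes the excess. So contributing exactly 14 is a best response.
Each player's payoff: 16 − 14 + 18 = 20.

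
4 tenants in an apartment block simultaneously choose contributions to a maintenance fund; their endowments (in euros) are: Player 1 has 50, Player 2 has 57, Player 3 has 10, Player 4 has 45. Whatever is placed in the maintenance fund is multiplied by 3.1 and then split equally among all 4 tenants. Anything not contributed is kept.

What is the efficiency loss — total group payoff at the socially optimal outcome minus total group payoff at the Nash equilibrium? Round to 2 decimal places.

340.20 euros

The private return per contributed unit is 3.1/4 = 0.7750 < 1 for every player regardless of endowment, so the Nash equilibrium is zero contribution and the group total is Σ E_j = 50 + 57 + 10 + 45 = 162.
Each contributed unit returns 3.100 to the group, so the social optimum is full contribution by everyone: group total = 3.100 × 162 = 502.20.
Efficiency loss = (3.100 − 1) × 162 = 340.20.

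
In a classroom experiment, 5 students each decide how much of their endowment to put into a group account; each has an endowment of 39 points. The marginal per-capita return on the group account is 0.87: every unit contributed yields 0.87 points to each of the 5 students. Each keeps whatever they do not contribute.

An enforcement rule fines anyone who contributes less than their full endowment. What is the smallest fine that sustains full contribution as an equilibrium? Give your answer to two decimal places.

5.07 points

Given the others contribute fully, the best deviation is to contribute 0 (any partial contribution still incurs the fine and gives up units whose private return 0.87 is below 1).
Deviating from 39 to 0 saves 39 points but forfeits the deviator's share of the drop in the group account: 0.87 × 39 = 33.93.
So the deviation gain is 39 − 33.93 = 5.07, and the fine must be at least 5.07 points to wipe it out.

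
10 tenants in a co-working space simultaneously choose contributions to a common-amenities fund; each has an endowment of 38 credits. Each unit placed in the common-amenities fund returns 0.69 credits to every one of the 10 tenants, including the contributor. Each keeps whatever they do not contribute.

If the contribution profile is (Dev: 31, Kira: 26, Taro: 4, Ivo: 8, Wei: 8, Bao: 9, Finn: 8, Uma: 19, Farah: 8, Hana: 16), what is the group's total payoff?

1188.30 credits

Total contributed: 31 + 26 + 4 + 8 + 8 + 9 + 8 + 19 + 8 + 16 = 137; total kept: 10 × 38 − 137 = 243.
The common-amenities fund pays out 0.69 × 10 × 137 = 945.30 in aggregate.
Group total = 243 + 945.30 = 1188.30.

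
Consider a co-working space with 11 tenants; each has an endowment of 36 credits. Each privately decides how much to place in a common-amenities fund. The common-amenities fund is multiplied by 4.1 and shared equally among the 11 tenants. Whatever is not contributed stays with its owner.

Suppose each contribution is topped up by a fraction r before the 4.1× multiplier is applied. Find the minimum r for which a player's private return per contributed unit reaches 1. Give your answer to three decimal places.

1.683

With matching at rate r, one contributed unit becomes (1 + r) in the common-amenities fund and returns 4.1 × (1 + r) / 11 to the contributor.
Setting this equal to 1: 1 + r = 11/4.1 = 2.6829.
So the minimum matching rate is r = 2.6829 − 1 = 1.683.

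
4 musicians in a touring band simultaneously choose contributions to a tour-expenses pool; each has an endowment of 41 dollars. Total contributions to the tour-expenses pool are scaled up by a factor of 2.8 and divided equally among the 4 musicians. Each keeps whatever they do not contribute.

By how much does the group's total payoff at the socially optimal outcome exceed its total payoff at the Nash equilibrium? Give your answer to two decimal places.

Each contributed unit returns 2.8/4 = 0.7000 to its contributor — below 1 — so contributing 0 is dominant for every player. At the Nash equilibrium everyone keeps their 41, and the group total is 4 × 41 = 164.
Each contributed unit returns 2.800 to the group as a whole (0.7000 to each of 4 players), which exceeds 1, so the social optimum is full contribution: group total = 2.800 × 164 = 459.20.
Efficiency loss = 459.20 − 164 = 295.20.

295.20 dollars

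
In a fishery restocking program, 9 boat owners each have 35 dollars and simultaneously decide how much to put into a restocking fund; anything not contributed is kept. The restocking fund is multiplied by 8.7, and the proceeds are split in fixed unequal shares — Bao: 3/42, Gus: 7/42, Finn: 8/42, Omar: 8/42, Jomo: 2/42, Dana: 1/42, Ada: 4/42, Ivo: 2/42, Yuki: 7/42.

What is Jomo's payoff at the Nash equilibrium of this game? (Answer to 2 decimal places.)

For player j, contributing a unit is worthwhile iff 8.7 × (j's share) ≥ 1, i.e. iff j's share is at least 0.1149.
Gus, Finn, Omar and Yuki are above the threshold, contributing 35 each; the remaining 5 contribute 0. Total contributed: 140.
Jomo keeps 35 and receives 8.7 × 140 × 2/42 = 58.00 from the restocking fund, for a payoff of 93.00.

93.00 dollars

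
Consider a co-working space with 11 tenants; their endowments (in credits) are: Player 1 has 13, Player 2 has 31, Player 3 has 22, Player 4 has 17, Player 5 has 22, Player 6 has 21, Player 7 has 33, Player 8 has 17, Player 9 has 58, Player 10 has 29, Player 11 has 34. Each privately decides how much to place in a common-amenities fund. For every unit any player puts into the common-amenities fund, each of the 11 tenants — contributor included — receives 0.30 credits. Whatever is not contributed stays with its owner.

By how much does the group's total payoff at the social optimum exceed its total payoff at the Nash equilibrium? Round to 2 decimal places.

The private return per contributed unit is 0.30 < 1 for everyone, so the Nash equilibrium is zero contribution and the group total is Σ E_j = 13 + 31 + 22 + 17 + 22 + 21 + 33 + 17 + 58 + 29 + 34 = 297.
Each contributed unit returns 3.300 to the group, so the social optimum is full contribution by everyone: group total = 3.300 × 297 = 980.10.
Efficiency loss = (3.300 − 1) × 297 = 683.10.

683.10 credits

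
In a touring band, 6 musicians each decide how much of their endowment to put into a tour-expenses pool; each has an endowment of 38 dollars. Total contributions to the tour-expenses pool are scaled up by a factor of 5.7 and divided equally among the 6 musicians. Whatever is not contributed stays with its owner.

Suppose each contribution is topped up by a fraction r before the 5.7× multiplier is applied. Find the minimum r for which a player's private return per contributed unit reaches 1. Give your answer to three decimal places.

0.053

With matching at rate r, one contributed unit becomes (1 + r) in the tour-expenses pool and returns 5.7 × (1 + r) / 6 to the contributor.
Setting this equal to 1: 1 + r = 6/5.7 = 1.0526.
So the minimum matching rate is r = 1.0526 − 1 = 0.053.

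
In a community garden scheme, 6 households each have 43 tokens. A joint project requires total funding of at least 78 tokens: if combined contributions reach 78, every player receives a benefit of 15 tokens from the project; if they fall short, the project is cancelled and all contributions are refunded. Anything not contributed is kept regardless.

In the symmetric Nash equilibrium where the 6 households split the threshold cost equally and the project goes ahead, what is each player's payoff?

Equal share of the threshold: 78/6 = 13.
At this profile no one gains by cutting their contribution: any cut drops the total below 78, the project is cancelled, contributions are refunded, and the deviator ends with 43, which is less than 43 − 13 + 15 = 45. Contributing more than 13 just wastes the excess. So contributing exactly 13 is a best response.
Each player's payoff: 43 − 13 + 15 = 45.

45 tokens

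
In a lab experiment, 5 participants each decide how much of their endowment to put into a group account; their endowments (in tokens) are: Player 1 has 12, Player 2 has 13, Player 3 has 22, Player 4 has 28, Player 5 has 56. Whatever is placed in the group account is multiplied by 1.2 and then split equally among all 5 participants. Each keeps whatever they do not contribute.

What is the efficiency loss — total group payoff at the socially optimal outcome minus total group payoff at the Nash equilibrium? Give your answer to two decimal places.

The private return per contributed unit is 1.2/5 = 0.2400 < 1 for every player regardless of endowment, so the Nash equilibrium is zero contribution and the group total is Σ E_j = 12 + 13 + 22 + 28 + 56 = 131.
Each contributed unit returns 1.200 to the group, so the social optimum is full contribution by everyone: group total = 1.200 × 131 = 157.20.
Efficiency loss = (1.200 − 1) × 131 = 26.20.

26.20 tokens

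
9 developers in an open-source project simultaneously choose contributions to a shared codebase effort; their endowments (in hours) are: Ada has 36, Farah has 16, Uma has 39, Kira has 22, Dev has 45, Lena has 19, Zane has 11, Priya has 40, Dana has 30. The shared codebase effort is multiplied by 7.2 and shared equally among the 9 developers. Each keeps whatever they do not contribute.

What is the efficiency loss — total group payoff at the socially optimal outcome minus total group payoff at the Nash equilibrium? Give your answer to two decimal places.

1599.60 hours

The private return per contributed unit is 7.2/9 = 0.8000 < 1 for every player regardless of endowment, so the Nash equilibrium is zero contribution and the group total is Σ E_j = 36 + 16 + 39 + 22 + 45 + 19 + 11 + 40 + 30 = 258.
Each contributed unit returns 7.200 to the group, so the social optimum is full contribution by everyone: group total = 7.200 × 258 = 1857.60.
Efficiency loss = (7.200 − 1) × 258 = 1599.60.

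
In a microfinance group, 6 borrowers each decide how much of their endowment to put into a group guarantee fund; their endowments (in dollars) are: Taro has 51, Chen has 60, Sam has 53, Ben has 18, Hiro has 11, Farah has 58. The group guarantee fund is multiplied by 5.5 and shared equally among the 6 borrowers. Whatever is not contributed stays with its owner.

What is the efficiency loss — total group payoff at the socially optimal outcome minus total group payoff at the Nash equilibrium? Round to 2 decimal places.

1129.50 dollars

The private return per contributed unit is 5.5/6 = 0.9167 < 1 for every player regardless of endowment, so the Nash equilibrium is zero contribution and the group total is Σ E_j = 51 + 60 + 53 + 18 + 11 + 58 = 251.
Each contributed unit returns 5.500 to the group, so the social optimum is full contribution by everyone: group total = 5.500 × 251 = 1380.50.
Efficiency loss = (5.500 − 1) × 251 = 1129.50.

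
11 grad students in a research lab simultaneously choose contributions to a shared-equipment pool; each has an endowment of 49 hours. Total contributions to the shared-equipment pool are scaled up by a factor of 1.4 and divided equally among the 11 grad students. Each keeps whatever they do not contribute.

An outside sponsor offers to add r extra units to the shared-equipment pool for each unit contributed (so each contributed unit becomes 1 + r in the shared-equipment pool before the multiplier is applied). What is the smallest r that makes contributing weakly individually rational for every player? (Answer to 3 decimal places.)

6.857

With matching at rate r, one contributed unit becomes (1 + r) in the shared-equipment pool and returns 1.4 × (1 + r) / 11 to the contributor.
Setting this equal to 1: 1 + r = 11/1.4 = 7.8571.
So the minimum matching rate is r = 7.8571 − 1 = 6.857.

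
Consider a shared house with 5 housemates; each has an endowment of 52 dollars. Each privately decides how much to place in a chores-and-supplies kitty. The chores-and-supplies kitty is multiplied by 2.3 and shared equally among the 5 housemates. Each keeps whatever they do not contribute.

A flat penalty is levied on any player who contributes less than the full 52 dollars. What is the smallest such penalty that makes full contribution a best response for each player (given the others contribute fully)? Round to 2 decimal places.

28.08 dollars

Given the others contribute fully, the best deviation is to contribute 0 (any partial contribution still incurs the fine and gives up units whose private return 0.4600 is below 1).
Deviating from 52 to 0 saves 52 dollars but forfeits the deviator's share of the drop in the chores-and-supplies kitty: 2.3/5 × 52 = 23.92.
So the deviation gain is 52 − 23.92 = 28.08, and the fine must be at least 28.08 dollars to wipe it out.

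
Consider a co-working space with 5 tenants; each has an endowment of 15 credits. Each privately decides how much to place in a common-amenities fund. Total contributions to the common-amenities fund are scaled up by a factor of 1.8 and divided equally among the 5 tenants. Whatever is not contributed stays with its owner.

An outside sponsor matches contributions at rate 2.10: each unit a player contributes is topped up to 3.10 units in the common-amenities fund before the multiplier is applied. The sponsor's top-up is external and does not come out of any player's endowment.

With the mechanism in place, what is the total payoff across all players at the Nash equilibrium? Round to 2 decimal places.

With the mechanism, a contributed unit returns 1.8 × 3.10 / 5 = 1.1160 per unit of net cost to the contributor — now above 1 — so contributing fully is weakly dominant for every player.
At the Nash equilibrium everyone contributes 15. Group total payoff = 1.8 × 3.10 × 75 = 418.50.

418.50 credits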